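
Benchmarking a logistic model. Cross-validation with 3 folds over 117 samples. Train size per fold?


Fold size = 117/3 = 39
Training per fold = 117 - 39 = 78

78


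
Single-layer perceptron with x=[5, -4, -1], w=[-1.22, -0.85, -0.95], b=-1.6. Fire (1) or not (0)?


z = (5)·(-1.22) + (-4)·(-0.85) + (-1)·(-0.95) - 1.6
  = -3.35
step(z) = 0 (z<0)

0


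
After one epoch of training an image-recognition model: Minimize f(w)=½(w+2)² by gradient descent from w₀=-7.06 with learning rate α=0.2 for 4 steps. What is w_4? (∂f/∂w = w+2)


step 1: grad = -7.06+2 = -5.06; w = -7.06 - 0.2·(-5.06) = -6.048
step 2: grad = -6.048+2 = -4.048; w = -6.048 - 0.2·(-4.048) = -5.2384
step 3: grad = -5.2384+2 = -3.2384; w = -5.2384 - 0.2·(-3.2384) = -4.59072
step 4: grad = -4.59072+2 = -2.59072; w = -4.59072 - 0.2·(-2.59072) = -4.072576

-4.072576


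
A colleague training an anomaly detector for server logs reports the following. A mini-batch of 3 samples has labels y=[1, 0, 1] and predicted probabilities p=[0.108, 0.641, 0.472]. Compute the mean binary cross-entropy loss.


L[0] = -ln(0.108) = 2.2256
L[1] = -ln(1-0.641) = -ln(0.359) = 1.0244
L[2] = -ln(0.472) = 0.7508
mean = (2.2256 + 1.0244 + 0.7508)/3 = 1.3336

1.3336


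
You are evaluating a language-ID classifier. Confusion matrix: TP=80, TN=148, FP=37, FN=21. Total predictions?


Total = TP + TN + FP + FN
= 80 + 148 + 37 + 21
= 286
(Predicted positive: 117, predicted negative: 169)

286


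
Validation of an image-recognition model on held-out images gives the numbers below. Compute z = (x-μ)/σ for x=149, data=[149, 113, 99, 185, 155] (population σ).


μ = 140.2, σ = 30.7922
z = (149 - 140.2)/30.7922 = 0.2858

0.2858


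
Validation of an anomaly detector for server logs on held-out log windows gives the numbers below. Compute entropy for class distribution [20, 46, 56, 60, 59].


Probabilities: [20/241, 46/241, 56/241, 60/241, 59/241] ≈ [0.083, 0.1909, 0.2324, 0.249, 0.2448]
H = -((20/241)·log₂(20/241) + (46/241)·log₂(46/241) + (56/241)·log₂(56/241) + (60/241)·log₂(60/241) + (59/241)·log₂(59/241))
  = 2.2398 bits

2.2398 bits


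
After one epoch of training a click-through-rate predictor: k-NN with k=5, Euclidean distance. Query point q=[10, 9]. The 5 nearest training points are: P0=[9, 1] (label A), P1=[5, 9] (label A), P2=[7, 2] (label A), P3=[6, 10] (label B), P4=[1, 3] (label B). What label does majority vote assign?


d(q,P0) = 8.0623  (label A)
d(q,P1) = 5.0  (label A)
d(q,P2) = 7.6158  (label A)
d(q,P3) = 4.1231  (label B)
d(q,P4) = 10.8167  (label B)
Votes: A=3, B=2
Majority → A

A


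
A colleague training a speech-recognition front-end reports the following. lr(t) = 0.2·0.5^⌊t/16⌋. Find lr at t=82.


n_drops = ⌊82/16⌋ = 5
lr = 0.2·0.5^5 = 0.2·0.03125 = 0.00625

0.00625


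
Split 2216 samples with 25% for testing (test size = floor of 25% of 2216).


Test = ⌊2216·25/100⌋ = 554
Train = 2216 - 554 = 1662

Train: 1662, Test: 554


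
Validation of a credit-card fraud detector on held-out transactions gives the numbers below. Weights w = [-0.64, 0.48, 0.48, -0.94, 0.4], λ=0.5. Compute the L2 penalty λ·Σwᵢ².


‖w‖₂² = (-0.64)² + (0.48)² + (0.48)² + (-0.94)² + (0.4)²
     = 0.4096 + 0.2304 + 0.2304 + 0.8836 + 0.16
     = 1.914
λ·‖w‖₂² = 0.5·1.914 = 0.957

0.957


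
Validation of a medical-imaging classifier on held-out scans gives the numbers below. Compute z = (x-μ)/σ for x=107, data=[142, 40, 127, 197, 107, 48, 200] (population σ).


μ = 123, σ = 59.2235
z = (107 - 123)/59.2235 = -0.2702

-0.2702


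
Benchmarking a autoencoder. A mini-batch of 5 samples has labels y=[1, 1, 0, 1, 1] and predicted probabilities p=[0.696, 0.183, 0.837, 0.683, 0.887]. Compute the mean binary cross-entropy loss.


L[0] = -ln(0.696) = 0.3624
L[1] = -ln(0.183) = 1.6983
L[2] = -ln(1-0.837) = -ln(0.163) = 1.814
L[3] = -ln(0.683) = 0.3813
L[4] = -ln(0.887) = 0.1199
mean = (0.3624 + 1.6983 + 1.814 + 0.3813 + 0.1199)/5 = 0.8752

0.8752


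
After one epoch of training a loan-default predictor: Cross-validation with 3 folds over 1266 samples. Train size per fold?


Fold size = 1266/3 = 422
Training per fold = 1266 - 422 = 844

844


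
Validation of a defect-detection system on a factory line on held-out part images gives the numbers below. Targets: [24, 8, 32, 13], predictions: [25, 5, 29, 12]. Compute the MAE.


Absolute errors: |24-25|=1, |8-5|=3, |32-29|=3, |13-12|=1
Sum = 8
MAE = 8/4 = 2

2


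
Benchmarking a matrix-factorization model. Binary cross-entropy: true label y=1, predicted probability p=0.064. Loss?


BCE = -[y·ln(p) + (1-y)·ln(1-p)]
= -1·ln(0.064) - 0
= -ln(0.064) = 2.7489

2.7489


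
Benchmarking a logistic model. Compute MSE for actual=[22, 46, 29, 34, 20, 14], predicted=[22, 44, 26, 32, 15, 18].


Squared errors: (22-22)²=0, (46-44)²=4, (29-26)²=9, (34-32)²=4, (20-15)²=25, (14-18)²=16
Sum = 58
MSE = 58/6 = 29/3

29/3


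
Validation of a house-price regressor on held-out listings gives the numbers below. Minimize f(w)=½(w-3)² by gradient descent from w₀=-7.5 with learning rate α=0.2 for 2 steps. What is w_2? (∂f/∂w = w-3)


step 1: grad = -7.5-3 = -10.5; w = -7.5 - 0.2·(-10.5) = -5.4
step 2: grad = -5.4-3 = -8.4; w = -5.4 - 0.2·(-8.4) = -3.72

-3.72


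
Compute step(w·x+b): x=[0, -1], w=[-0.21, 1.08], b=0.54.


z = (0)·(-0.21) + (-1)·(1.08) + 0.54
  = -0.54
step(z) = 0 (z<0)

0


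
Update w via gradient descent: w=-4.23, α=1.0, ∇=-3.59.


w_new = w - α·∇
= -4.23 - 1.0·-3.59
= -4.23 + 3.59
= -0.64

-0.64


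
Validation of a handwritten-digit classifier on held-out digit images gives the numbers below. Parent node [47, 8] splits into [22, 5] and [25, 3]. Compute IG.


Parent = [47, 8], H_parent = 0.5983
H_left = 0.6913 (n=27), H_right = 0.4912 (n=28)
H_children = (27/55)·0.6913 + (28/55)·0.4912 = 0.5894
IG = 0.5983 - 0.5894 = 0.0089

0.0089


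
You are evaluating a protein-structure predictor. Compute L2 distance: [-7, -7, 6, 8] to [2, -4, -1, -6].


d = √((-7-2)² + (-7+ 4)² + (6+ 1)² + (8+ 6)²)
  = √(81 + 9 + 49 + 196)
  = √335 = 18.303

18.303


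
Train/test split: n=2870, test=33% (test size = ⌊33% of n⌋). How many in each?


Test = ⌊2870·33/100⌋ = 947
Train = 2870 - 947 = 1923

Train: 1923, Test: 947


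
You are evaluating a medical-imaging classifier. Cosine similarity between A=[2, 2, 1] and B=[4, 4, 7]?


A·B = 2·4 + 2·4 + 1·7 = 23
‖A‖ = √9 = 3, ‖B‖ = √81 = 9
cos = 23/(√9·√81) = 23/√729 = 0.8519

0.8519


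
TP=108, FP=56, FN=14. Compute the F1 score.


Precision = 108/164 = 0.6585
Recall = 108/122 = 0.8852
F1 = 2·P·R/(P+R) = 2·TP/(2·TP+FP+FN) = 216/(216+56+14) = 216/286 = 0.7552

0.7552


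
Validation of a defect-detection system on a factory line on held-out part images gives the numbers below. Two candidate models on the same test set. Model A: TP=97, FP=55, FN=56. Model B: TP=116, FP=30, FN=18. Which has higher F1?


Model A: P=97/152=0.6382, R=97/153=0.634, F1=2PR/(P+R)=2TP/(2TP+FP+FN)=194/305=0.6361
Model B: P=116/146=0.7945, R=116/134=0.8657, F1=2PR/(P+R)=2TP/(2TP+FP+FN)=232/280=0.8286
0.6361 < 0.8286 → Model B

Model B


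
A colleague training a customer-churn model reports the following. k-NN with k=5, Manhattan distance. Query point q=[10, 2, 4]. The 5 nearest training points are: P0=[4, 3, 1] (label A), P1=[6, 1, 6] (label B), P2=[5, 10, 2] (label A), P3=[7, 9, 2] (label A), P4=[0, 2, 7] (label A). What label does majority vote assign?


d(q,P0) = 10  (label A)
d(q,P1) = 7  (label B)
d(q,P2) = 15  (label A)
d(q,P3) = 12  (label A)
d(q,P4) = 13  (label A)
Votes: A=4, B=1
Majority → A

A


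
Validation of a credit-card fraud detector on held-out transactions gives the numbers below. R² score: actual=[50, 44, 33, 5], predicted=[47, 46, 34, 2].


ȳ = 33
SS_res = Σ(y-ŷ)² = 23
SS_tot = Σ(y-ȳ)² = 1194
R² = 1 - SS_res/SS_tot = 1 - 0.0193 = 0.9807

0.9807


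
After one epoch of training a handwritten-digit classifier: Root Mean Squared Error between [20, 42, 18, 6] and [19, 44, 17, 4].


MSE = 10/4 = 2.5
RMSE = √(10/4) = 1.5811

1.5811


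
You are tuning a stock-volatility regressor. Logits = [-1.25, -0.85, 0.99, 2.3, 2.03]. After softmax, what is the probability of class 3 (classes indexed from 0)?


Exponentials: e^-1.25=0.2865, e^-0.85=0.4274, e^0.99=2.6912, e^2.3=9.9742, e^2.03=7.6141
Sum = 20.9934
Softmax = [0.0136, 0.0204, 0.1282, 0.4751, 0.3627]
p[3] = 9.9742/20.9934 = 0.4751

0.4751


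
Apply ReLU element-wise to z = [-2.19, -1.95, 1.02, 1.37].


ReLU(-2.19) = max(0, -2.19) = 0.0
ReLU(-1.95) = max(0, -1.95) = 0.0
ReLU(1.02) = max(0, 1.02) = 1.02
ReLU(1.37) = max(0, 1.37) = 1.37
result = [0.0, 0.0, 1.02, 1.37]

[0.0, 0.0, 1.02, 1.37]


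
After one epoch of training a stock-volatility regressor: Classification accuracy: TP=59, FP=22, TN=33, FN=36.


Accuracy = (TP+TN)/(TP+TN+FP+FN)
= (59+33)/(150)
= 92/150 = 61.33%

61.33%


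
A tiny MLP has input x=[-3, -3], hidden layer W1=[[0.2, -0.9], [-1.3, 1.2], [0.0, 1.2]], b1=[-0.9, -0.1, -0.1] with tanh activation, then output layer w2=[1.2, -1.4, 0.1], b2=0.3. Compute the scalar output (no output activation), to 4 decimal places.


z1[0] = (0.2)·(-3) + (-0.9)·(-3) - 0.9 = 1.2
z1[1] = (-1.3)·(-3) + (1.2)·(-3) - 0.1 = 0.2
z1[2] = (0.0)·(-3) + (1.2)·(-3) - 0.1 = -3.7
h = tanh(z1) = [0.8337, 0.1974, -0.9988]
output = (1.2)·(0.8337) + (-1.4)·(0.1974) + (0.1)·(-0.9988) + 0.3 = 0.9242

0.9242


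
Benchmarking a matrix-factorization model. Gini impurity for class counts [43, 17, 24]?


Probabilities: [43/84, 17/84, 24/84] ≈ [0.5119, 0.2024, 0.2857]
Σpᵢ² = (1849 + 289 + 576)/84² = 2714/7056
Gini = 1 - Σpᵢ² = 1 - 2714/7056 = 0.6154

0.6154


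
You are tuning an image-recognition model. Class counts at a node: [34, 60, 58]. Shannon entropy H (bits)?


Probabilities: [34/152, 60/152, 58/152] ≈ [0.2237, 0.3947, 0.3816]
H = -((34/152)·log₂(34/152) + (60/152)·log₂(60/152) + (58/152)·log₂(58/152))
  = 1.543 bits

1.543 bits


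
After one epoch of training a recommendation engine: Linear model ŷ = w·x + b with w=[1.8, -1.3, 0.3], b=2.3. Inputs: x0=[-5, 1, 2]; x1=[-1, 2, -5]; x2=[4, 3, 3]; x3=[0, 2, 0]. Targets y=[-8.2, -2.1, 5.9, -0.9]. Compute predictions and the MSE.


ŷ0 = (1.8)·(-5) + (-1.3)·(1) + (0.3)·(2) + 2.3 = -7.4
ŷ1 = (1.8)·(-1) + (-1.3)·(2) + (0.3)·(-5) + 2.3 = -3.6
ŷ2 = (1.8)·(4) + (-1.3)·(3) + (0.3)·(3) + 2.3 = 6.5
ŷ3 = (1.8)·(0) + (-1.3)·(2) + (0.3)·(0) + 2.3 = -0.3
errors² = [0.64, 2.25, 0.36, 0.36]
MSE = 3.6100/4 = 0.9025

0.9025


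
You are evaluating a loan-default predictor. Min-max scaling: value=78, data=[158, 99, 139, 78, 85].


min=78, max=158
(78-78)/(158-78) = 0/80 = 0.0

0.0


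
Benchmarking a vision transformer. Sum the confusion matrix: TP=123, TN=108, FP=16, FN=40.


Total = TP + TN + FP + FN
= 123 + 108 + 16 + 40
= 287
(Predicted positive: 139, predicted negative: 148)

287


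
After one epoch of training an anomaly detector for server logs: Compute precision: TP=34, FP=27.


Precision = TP/(TP+FP)
= 34/(34+27)
= 34/61 = 55.74%

55.74%


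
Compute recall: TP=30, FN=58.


Recall = TP/(TP+FN)
= 30/(30+58)
= 30/88 = 34.09%

34.09%


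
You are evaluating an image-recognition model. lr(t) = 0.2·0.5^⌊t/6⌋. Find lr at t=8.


n_drops = ⌊8/6⌋ = 1
lr = 0.2·0.5^1 = 0.2·0.5 = 0.1

0.1


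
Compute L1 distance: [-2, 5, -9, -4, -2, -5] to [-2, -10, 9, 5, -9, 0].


d = |-2+ 2| + |5+ 10| + |-9-9| + |-4-5| + |-2+ 9| + |-5-0|
  = 0 + 15 + 18 + 9 + 7 + 5
  = 54

54


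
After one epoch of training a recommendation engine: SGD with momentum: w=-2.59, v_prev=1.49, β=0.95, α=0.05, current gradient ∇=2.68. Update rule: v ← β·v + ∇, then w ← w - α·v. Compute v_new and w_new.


v_new = 0.95·1.49 + 2.68 = 1.4155 + 2.68 = 4.0955
w_new = -2.59 - 0.05·4.0955 = -2.59 - 0.204775 = -2.794775

v_new=4.0955, w_new=-2.794775


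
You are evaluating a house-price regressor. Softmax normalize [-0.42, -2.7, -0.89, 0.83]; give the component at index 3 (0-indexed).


Exponentials: e^-0.42=0.657, e^-2.7=0.0672, e^-0.89=0.4107, e^0.83=2.2933
Sum = 3.4282
Softmax = [0.1917, 0.0196, 0.1198, 0.669]
p[3] = 2.2933/3.4282 = 0.669

0.669


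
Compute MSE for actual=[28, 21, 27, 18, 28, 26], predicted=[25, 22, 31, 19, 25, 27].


Squared errors: (28-25)²=9, (21-22)²=1, (27-31)²=16, (18-19)²=1, (28-25)²=9, (26-27)²=1
Sum = 37
MSE = 37/6 = 37/6

37/6


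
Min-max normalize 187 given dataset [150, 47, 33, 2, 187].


min=2, max=187
(187-2)/(187-2) = 185/185 = 1.0

1.0


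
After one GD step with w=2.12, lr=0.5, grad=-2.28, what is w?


w_new = w - α·∇
= 2.12 - 0.5·-2.28
= 2.12 + 1.14
= 3.26

3.26


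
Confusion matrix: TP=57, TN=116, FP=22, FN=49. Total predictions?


Total = TP + TN + FP + FN
= 57 + 116 + 22 + 49
= 244
(Predicted positive: 79, predicted negative: 165)

244


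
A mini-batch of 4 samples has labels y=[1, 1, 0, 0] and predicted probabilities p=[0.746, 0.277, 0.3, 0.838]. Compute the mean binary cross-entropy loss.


L[0] = -ln(0.746) = 0.293
L[1] = -ln(0.277) = 1.2837
L[2] = -ln(1-0.3) = -ln(0.7) = 0.3567
L[3] = -ln(1-0.838) = -ln(0.162) = 1.8202
mean = (0.293 + 1.2837 + 0.3567 + 1.8202)/4 = 0.9384

0.9384


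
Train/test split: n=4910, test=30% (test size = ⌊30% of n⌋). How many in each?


Test = ⌊4910·30/100⌋ = 1473
Train = 4910 - 1473 = 3437

Train: 3437, Test: 1473


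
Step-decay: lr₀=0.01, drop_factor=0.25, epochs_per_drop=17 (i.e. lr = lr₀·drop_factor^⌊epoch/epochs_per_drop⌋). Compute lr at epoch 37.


n_drops = ⌊37/17⌋ = 2
lr = 0.01·0.25^2 = 0.01·0.0625 = 0.000625

0.000625


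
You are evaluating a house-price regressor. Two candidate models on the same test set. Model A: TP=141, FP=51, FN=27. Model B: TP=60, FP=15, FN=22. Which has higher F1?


Model A: P=141/192=0.7344, R=141/168=0.8393, F1=2PR/(P+R)=2TP/(2TP+FP+FN)=282/360=0.7833
Model B: P=60/75=0.8, R=60/82=0.7317, F1=2PR/(P+R)=2TP/(2TP+FP+FN)=120/157=0.7643
0.7833 > 0.7643 → Model A

Model A


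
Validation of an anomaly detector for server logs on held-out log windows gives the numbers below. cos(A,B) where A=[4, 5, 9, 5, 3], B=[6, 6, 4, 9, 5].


A·B = 4·6 + 5·6 + 9·4 + 5·9 + 3·5 = 150
‖A‖ = √156 = 12.49, ‖B‖ = √194 = 13.9284
cos = 150/(√156·√194) = 150/√30264 = 0.8622

0.8622


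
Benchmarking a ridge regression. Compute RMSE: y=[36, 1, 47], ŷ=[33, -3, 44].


MSE = 34/3 = 11.3333
RMSE = √(34/3) = 3.3665

3.3665


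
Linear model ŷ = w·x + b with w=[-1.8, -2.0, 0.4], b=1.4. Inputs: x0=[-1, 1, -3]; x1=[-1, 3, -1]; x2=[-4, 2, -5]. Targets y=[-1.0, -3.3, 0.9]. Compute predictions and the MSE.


ŷ0 = (-1.8)·(-1) + (-2.0)·(1) + (0.4)·(-3) + 1.4 = -0.0
ŷ1 = (-1.8)·(-1) + (-2.0)·(3) + (0.4)·(-1) + 1.4 = -3.2
ŷ2 = (-1.8)·(-4) + (-2.0)·(2) + (0.4)·(-5) + 1.4 = 2.6
errors² = [1.0, 0.01, 2.89]
MSE = 3.9000/3 = 1.3

1.3


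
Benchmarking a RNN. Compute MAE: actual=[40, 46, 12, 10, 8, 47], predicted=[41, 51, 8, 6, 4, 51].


Absolute errors: |40-41|=1, |46-51|=5, |12-8|=4, |10-6|=4, |8-4|=4, |47-51|=4
Sum = 22
MAE = 22/6 = 11/3

11/3


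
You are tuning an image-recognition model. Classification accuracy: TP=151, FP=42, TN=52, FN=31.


Accuracy = (TP+TN)/(TP+TN+FP+FN)
= (151+52)/(276)
= 203/276 = 73.55%

73.55%


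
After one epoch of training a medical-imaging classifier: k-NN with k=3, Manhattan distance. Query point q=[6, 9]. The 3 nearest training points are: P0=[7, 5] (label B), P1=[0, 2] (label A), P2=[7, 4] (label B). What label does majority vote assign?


d(q,P0) = 5  (label B)
d(q,P1) = 13  (label A)
d(q,P2) = 6  (label B)
Votes: A=1, B=2
Majority → B

B


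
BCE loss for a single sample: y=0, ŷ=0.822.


BCE = -[y·ln(p) + (1-y)·ln(1-p)]
= -0 - 1·ln(1-0.822)
= -ln(0.178) = 1.726

1.726


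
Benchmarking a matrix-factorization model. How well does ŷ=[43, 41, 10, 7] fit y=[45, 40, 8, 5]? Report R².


ȳ = 24.5
SS_res = Σ(y-ŷ)² = 13
SS_tot = Σ(y-ȳ)² = 1313
R² = 1 - SS_res/SS_tot = 1 - 0.0099 = 0.9901

0.9901


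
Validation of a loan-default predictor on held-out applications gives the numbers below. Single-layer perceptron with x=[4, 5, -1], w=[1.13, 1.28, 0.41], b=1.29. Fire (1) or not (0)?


z = (4)·(1.13) + (5)·(1.28) + (-1)·(0.41) + 1.29
  = 11.8
step(z) = 1 (z≥0)

1


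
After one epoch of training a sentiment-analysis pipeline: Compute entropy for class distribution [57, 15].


Probabilities: [57/72, 15/72] ≈ [0.7917, 0.2083]
H = -((57/72)·log₂(57/72) + (15/72)·log₂(15/72))
  = 0.7383 bits

0.7383 bits


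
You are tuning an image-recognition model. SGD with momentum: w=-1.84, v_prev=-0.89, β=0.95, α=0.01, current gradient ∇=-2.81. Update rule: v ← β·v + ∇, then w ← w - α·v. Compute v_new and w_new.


v_new = 0.95·-0.89 - 2.81 = -0.8455 - 2.81 = -3.6555
w_new = -1.84 - 0.01·-3.6555 = -1.84 + 0.036555 = -1.803445

v_new=-3.6555, w_new=-1.803445


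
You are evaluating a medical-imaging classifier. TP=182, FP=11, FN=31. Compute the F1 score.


Precision = 182/193 = 0.943
Recall = 182/213 = 0.8545
F1 = 2·P·R/(P+R) = 2·TP/(2·TP+FP+FN) = 364/(364+11+31) = 364/406 = 0.8966

0.8966


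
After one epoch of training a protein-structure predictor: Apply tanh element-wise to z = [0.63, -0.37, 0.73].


tanh(0.63) = 0.5581
tanh(-0.37) = -0.354
tanh(0.73) = 0.6231
result = [0.5581, -0.354, 0.6231]

[0.5581, -0.354, 0.6231]


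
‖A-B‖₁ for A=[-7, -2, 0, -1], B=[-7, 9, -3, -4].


d = |-7+ 7| + |-2-9| + |0+ 3| + |-1+ 4|
  = 0 + 11 + 3 + 3
  = 17

17


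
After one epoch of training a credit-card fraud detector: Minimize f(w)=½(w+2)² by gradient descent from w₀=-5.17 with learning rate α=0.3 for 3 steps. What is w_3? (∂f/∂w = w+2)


step 1: grad = -5.17+2 = -3.17; w = -5.17 - 0.3·(-3.17) = -4.219
step 2: grad = -4.219+2 = -2.219; w = -4.219 - 0.3·(-2.219) = -3.5533
step 3: grad = -3.5533+2 = -1.5533; w = -3.5533 - 0.3·(-1.5533) = -3.08731

-3.08731


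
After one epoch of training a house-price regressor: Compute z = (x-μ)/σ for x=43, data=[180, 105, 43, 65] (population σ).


μ = 98.25, σ = 52.1698
z = (43 - 98.25)/52.1698 = -1.059

-1.059


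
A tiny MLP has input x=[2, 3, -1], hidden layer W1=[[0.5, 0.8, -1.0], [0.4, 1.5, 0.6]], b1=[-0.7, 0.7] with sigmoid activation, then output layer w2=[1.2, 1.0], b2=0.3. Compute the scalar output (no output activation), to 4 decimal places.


z1[0] = (0.5)·(2) + (0.8)·(3) + (-1.0)·(-1) - 0.7 = 3.7
z1[1] = (0.4)·(2) + (1.5)·(3) + (0.6)·(-1) + 0.7 = 5.4
h = sigmoid(z1) = [0.9759, 0.9955]
output = (1.2)·(0.9759) + (1.0)·(0.9955) + 0.3 = 2.4666

2.4666


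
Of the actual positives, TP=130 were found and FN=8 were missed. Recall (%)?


Recall = TP/(TP+FN)
= 130/(130+8)
= 130/138 = 94.2%

94.2%


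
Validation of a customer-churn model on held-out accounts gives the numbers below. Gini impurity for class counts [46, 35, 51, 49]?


Probabilities: [46/181, 35/181, 51/181, 49/181] ≈ [0.2541, 0.1934, 0.2818, 0.2707]
Σpᵢ² = (2116 + 1225 + 2601 + 2401)/181² = 8343/32761
Gini = 1 - Σpᵢ² = 1 - 8343/32761 = 0.7453

0.7453


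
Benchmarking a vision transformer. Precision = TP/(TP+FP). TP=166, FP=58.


Precision = TP/(TP+FP)
= 166/(166+58)
= 166/224 = 74.11%

74.11%


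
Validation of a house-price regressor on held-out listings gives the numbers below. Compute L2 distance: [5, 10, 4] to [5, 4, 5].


d = √((5-5)² + (10-4)² + (4-5)²)
  = √(0 + 36 + 1)
  = √37 = 6.0828

6.0828


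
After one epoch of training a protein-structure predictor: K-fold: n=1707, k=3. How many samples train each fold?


Fold size = 1707/3 = 569
Training per fold = 1707 - 569 = 1138

1138


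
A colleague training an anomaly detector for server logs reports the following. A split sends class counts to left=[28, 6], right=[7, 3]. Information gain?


Parent = [35, 9], H_parent = 0.7309
H_left = 0.6723 (n=34), H_right = 0.8813 (n=10)
H_children = (34/44)·0.6723 + (10/44)·0.8813 = 0.7198
IG = 0.7309 - 0.7198 = 0.0111

0.0111


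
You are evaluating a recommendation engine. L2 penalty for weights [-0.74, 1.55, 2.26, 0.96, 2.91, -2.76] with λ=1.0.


‖w‖₂² = (-0.74)² + (1.55)² + (2.26)² + (0.96)² + (2.91)² + (-2.76)²
     = 0.5476 + 2.4025 + 5.1076 + 0.9216 + 8.4681 + 7.6176
     = 25.065
λ·‖w‖₂² = 1.0·25.065 = 25.065

25.065


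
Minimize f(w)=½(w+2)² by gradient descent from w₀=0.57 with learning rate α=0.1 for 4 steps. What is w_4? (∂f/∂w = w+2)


step 1: grad = 0.57+2 = 2.57; w = 0.57 - 0.1·(2.57) = 0.313
step 2: grad = 0.313+2 = 2.313; w = 0.313 - 0.1·(2.313) = 0.0817
step 3: grad = 0.0817+2 = 2.0817; w = 0.0817 - 0.1·(2.0817) = -0.12647
step 4: grad = -0.12647+2 = 1.87353; w = -0.12647 - 0.1·(1.87353) = -0.313823

-0.313823


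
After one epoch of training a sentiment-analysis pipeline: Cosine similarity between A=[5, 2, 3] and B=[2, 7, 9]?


A·B = 5·2 + 2·7 + 3·9 = 51
‖A‖ = √38 = 6.1644, ‖B‖ = √134 = 11.5758
cos = 51/(√38·√134) = 51/√5092 = 0.7147

0.7147


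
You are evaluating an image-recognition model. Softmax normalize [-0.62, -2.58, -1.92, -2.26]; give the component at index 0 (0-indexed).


Exponentials: e^-0.62=0.5379, e^-2.58=0.0758, e^-1.92=0.1466, e^-2.26=0.1044
Sum = 0.8647
Softmax = [0.6221, 0.0876, 0.1696, 0.1207]
p[0] = 0.5379/0.8647 = 0.6221

0.6221


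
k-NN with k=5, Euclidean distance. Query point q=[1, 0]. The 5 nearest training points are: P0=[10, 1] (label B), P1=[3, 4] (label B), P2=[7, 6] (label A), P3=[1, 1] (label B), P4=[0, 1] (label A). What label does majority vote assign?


d(q,P0) = 9.0554  (label B)
d(q,P1) = 4.4721  (label B)
d(q,P2) = 8.4853  (label A)
d(q,P3) = 1.0  (label B)
d(q,P4) = 1.4142  (label A)
Votes: A=2, B=3
Majority → B

B


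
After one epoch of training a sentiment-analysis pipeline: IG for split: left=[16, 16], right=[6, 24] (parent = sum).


Parent = [22, 40], H_parent = 0.9383
H_left = 1 (n=32), H_right = 0.7219 (n=30)
H_children = (32/62)·1 + (30/62)·0.7219 = 0.8654
IG = 0.9383 - 0.8654 = 0.0729

0.0729


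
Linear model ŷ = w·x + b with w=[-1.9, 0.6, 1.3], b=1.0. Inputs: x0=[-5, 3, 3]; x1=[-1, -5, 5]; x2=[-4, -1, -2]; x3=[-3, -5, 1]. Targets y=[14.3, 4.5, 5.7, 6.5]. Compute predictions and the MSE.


ŷ0 = (-1.9)·(-5) + (0.6)·(3) + (1.3)·(3) + 1.0 = 16.2
ŷ1 = (-1.9)·(-1) + (0.6)·(-5) + (1.3)·(5) + 1.0 = 6.4
ŷ2 = (-1.9)·(-4) + (0.6)·(-1) + (1.3)·(-2) + 1.0 = 5.4
ŷ3 = (-1.9)·(-3) + (0.6)·(-5) + (1.3)·(1) + 1.0 = 5.0
errors² = [3.61, 3.61, 0.09, 2.25]
MSE = 9.5600/4 = 2.39

2.39


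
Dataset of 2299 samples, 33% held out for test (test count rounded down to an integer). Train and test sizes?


Test = ⌊2299·33/100⌋ = 758
Train = 2299 - 758 = 1541

Train: 1541, Test: 758


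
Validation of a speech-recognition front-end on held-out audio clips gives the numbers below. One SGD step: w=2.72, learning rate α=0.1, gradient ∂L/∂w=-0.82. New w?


w_new = w - α·∇
= 2.72 - 0.1·-0.82
= 2.72 + 0.082
= 2.802

2.802


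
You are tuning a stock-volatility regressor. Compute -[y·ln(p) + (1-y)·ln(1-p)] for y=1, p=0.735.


BCE = -[y·ln(p) + (1-y)·ln(1-p)]
= -1·ln(0.735) - 0
= -ln(0.735) = 0.3079

0.3079


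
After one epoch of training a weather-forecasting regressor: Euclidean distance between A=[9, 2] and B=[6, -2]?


d = √((9-6)² + (2+ 2)²)
  = √(9 + 16)
  = √25 = 5.0

5.0


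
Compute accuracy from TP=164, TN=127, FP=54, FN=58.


Accuracy = (TP+TN)/(TP+TN+FP+FN)
= (164+127)/(403)
= 291/403 = 72.21%

72.21%


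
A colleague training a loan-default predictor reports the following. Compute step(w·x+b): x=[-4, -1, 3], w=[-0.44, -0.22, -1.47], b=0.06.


z = (-4)·(-0.44) + (-1)·(-0.22) + (3)·(-1.47) + 0.06
  = -2.37
step(z) = 0 (z<0)

0


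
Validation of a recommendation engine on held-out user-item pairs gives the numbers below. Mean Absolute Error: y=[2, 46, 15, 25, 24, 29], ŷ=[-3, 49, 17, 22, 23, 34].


Absolute errors: |2+ 3|=5, |46-49|=3, |15-17|=2, |25-22|=3, |24-23|=1, |29-34|=5
Sum = 19
MAE = 19/6 = 19/6

19/6


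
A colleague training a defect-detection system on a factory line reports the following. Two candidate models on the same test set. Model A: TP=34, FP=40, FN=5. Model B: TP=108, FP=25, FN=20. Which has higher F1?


Model A: P=34/74=0.4595, R=34/39=0.8718, F1=2PR/(P+R)=2TP/(2TP+FP+FN)=68/113=0.6018
Model B: P=108/133=0.812, R=108/128=0.8438, F1=2PR/(P+R)=2TP/(2TP+FP+FN)=216/261=0.8276
0.6018 < 0.8276 → Model B

Model B


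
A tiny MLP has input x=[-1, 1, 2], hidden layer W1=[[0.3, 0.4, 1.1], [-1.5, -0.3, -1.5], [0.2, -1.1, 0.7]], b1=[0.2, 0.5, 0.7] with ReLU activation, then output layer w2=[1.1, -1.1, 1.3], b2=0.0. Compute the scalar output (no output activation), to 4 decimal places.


z1[0] = (0.3)·(-1) + (0.4)·(1) + (1.1)·(2) + 0.2 = 2.5
z1[1] = (-1.5)·(-1) + (-0.3)·(1) + (-1.5)·(2) + 0.5 = -1.3
z1[2] = (0.2)·(-1) + (-1.1)·(1) + (0.7)·(2) + 0.7 = 0.8
h = ReLU(z1) = [2.5, 0.0, 0.8]
output = (1.1)·(2.5) + (-1.1)·(0.0) + (1.3)·(0.8) + 0.0 = 3.79

3.79


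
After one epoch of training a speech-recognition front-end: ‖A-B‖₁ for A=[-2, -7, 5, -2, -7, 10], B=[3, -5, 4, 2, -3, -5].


d = |-2-3| + |-7+ 5| + |5-4| + |-2-2| + |-7+ 3| + |10+ 5|
  = 5 + 2 + 1 + 4 + 4 + 15
  = 31

31


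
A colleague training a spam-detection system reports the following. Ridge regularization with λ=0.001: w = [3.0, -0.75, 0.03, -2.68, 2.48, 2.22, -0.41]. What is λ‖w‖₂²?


‖w‖₂² = (3.0)² + (-0.75)² + (0.03)² + (-2.68)² + (2.48)² + (2.22)² + (-0.41)²
     = 9 + 0.5625 + 0.0009 + 7.1824 + 6.1504 + 4.9284 + 0.1681
     = 27.9927
λ·‖w‖₂² = 0.001·27.9927 = 0.027993

0.027993


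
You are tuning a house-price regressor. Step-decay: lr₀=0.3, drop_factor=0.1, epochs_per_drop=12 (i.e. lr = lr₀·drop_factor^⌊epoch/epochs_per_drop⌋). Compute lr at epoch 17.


n_drops = ⌊17/12⌋ = 1
lr = 0.3·0.1^1 = 0.3·0.1 = 0.03

0.03


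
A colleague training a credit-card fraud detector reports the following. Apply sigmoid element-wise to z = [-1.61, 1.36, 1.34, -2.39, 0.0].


σ(-1.61) = 1/(1+e^1.61) = 0.1666
σ(1.36) = 1/(1+e^-1.36) = 0.7958
σ(1.34) = 1/(1+e^-1.34) = 0.7925
σ(-2.39) = 1/(1+e^2.39) = 0.0839
σ(0.0) = 1/(1+e^-0.0) = 0.5
result = [0.1666, 0.7958, 0.7925, 0.0839, 0.5]

[0.1666, 0.7958, 0.7925, 0.0839, 0.5]


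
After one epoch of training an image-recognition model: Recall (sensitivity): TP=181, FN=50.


Recall = TP/(TP+FN)
= 181/(181+50)
= 181/231 = 78.35%

78.35%


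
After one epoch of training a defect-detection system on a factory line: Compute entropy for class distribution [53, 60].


Probabilities: [53/113, 60/113] ≈ [0.469, 0.531]
H = -((53/113)·log₂(53/113) + (60/113)·log₂(60/113))
  = 0.9972 bits

0.9972 bits


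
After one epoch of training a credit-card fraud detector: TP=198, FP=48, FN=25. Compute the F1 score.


Precision = 198/246 = 0.8049
Recall = 198/223 = 0.8879
F1 = 2·P·R/(P+R) = 2·TP/(2·TP+FP+FN) = 396/(396+48+25) = 396/469 = 0.8443

0.8443


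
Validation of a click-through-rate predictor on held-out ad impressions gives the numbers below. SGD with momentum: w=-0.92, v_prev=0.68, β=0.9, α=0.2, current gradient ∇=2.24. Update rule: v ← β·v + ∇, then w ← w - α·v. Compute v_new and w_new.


v_new = 0.9·0.68 + 2.24 = 0.612 + 2.24 = 2.852
w_new = -0.92 - 0.2·2.852 = -0.92 - 0.5704 = -1.4904

v_new=2.852, w_new=-1.4904


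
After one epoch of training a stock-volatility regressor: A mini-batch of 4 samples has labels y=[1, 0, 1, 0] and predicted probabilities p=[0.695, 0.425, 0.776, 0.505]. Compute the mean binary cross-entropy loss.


L[0] = -ln(0.695) = 0.3638
L[1] = -ln(1-0.425) = -ln(0.575) = 0.5534
L[2] = -ln(0.776) = 0.2536
L[3] = -ln(1-0.505) = -ln(0.495) = 0.7032
mean = (0.3638 + 0.5534 + 0.2536 + 0.7032)/4 = 0.4685

0.4685


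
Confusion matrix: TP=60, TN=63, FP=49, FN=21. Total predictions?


Total = TP + TN + FP + FN
= 60 + 63 + 49 + 21
= 193
(Predicted positive: 109, predicted negative: 84)

193


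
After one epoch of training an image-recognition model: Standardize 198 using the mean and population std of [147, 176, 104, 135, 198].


μ = 152, σ = 32.5883
z = (198 - 152)/32.5883 = 1.4115

1.4115


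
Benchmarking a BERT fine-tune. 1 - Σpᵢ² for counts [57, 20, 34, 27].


Probabilities: [57/138, 20/138, 34/138, 27/138] ≈ [0.413, 0.1449, 0.2464, 0.1957]
Σpᵢ² = (3249 + 400 + 1156 + 729)/138² = 5534/19044
Gini = 1 - Σpᵢ² = 1 - 5534/19044 = 0.7094

0.7094


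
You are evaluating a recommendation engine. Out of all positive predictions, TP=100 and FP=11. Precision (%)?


Precision = TP/(TP+FP)
= 100/(100+11)
= 100/111 = 90.09%

90.09%


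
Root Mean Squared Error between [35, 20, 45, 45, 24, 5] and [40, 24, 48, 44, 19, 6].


MSE = 77/6 = 12.8333
RMSE = √(77/6) = 3.5824

3.5824


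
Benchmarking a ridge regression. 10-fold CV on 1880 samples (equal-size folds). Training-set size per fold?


Fold size = 1880/10 = 188
Training per fold = 1880 - 188 = 1692

1692


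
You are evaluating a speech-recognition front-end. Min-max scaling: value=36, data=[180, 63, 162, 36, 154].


min=36, max=180
(36-36)/(180-36) = 0/144 = 0.0

0.0


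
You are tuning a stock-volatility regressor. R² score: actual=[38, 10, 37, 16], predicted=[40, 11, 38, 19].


ȳ = 25.25
SS_res = Σ(y-ŷ)² = 15
SS_tot = Σ(y-ȳ)² = 618.75
R² = 1 - SS_res/SS_tot = 1 - 0.0242 = 0.9758

0.9758


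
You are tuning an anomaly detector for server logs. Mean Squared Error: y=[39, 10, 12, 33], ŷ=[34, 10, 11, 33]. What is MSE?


Squared errors: (39-34)²=25, (10-10)²=0, (12-11)²=1, (33-33)²=0
Sum = 26
MSE = 26/4 = 13/2

13/2


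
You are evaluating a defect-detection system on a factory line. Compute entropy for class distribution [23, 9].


Probabilities: [23/32, 9/32] ≈ [0.7188, 0.2812]
H = -((23/32)·log₂(23/32) + (9/32)·log₂(9/32))
  = 0.8571 bits

0.8571 bits


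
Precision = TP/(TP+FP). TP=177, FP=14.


Precision = TP/(TP+FP)
= 177/(177+14)
= 177/191 = 92.67%

92.67%


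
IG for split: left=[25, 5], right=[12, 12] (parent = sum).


Parent = [37, 17], H_parent = 0.8987
H_left = 0.65 (n=30), H_right = 1 (n=24)
H_children = (30/54)·0.65 + (24/54)·1 = 0.8056
IG = 0.8987 - 0.8056 = 0.0931

0.0931


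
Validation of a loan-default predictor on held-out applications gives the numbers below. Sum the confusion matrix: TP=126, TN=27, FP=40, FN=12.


Total = TP + TN + FP + FN
= 126 + 27 + 40 + 12
= 205
(Predicted positive: 166, predicted negative: 39)

205


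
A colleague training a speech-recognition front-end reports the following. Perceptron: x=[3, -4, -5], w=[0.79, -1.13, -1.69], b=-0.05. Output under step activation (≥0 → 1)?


z = (3)·(0.79) + (-4)·(-1.13) + (-5)·(-1.69) - 0.05
  = 15.29
step(z) = 1 (z≥0)

1


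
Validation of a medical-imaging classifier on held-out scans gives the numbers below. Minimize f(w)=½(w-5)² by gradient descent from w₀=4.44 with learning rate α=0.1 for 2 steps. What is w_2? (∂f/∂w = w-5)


step 1: grad = 4.44-5 = -0.56; w = 4.44 - 0.1·(-0.56) = 4.496
step 2: grad = 4.496-5 = -0.504; w = 4.496 - 0.1·(-0.504) = 4.5464

4.5464


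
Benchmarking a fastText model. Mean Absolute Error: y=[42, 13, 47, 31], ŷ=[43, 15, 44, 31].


Absolute errors: |42-43|=1, |13-15|=2, |47-44|=3, |31-31|=0
Sum = 6
MAE = 6/4 = 3/2

3/2


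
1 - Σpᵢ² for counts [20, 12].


Probabilities: [20/32, 12/32] ≈ [0.625, 0.375]
Σpᵢ² = (400 + 144)/32² = 544/1024
Gini = 1 - Σpᵢ² = 1 - 544/1024 = 0.4688

0.4688


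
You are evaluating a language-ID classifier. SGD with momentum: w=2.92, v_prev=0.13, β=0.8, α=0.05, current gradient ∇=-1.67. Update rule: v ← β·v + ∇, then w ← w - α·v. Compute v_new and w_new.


v_new = 0.8·0.13 - 1.67 = 0.104 - 1.67 = -1.566
w_new = 2.92 - 0.05·-1.566 = 2.92 + 0.0783 = 2.9983

v_new=-1.566, w_new=2.9983


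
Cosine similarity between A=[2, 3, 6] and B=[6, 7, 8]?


A·B = 2·6 + 3·7 + 6·8 = 81
‖A‖ = √49 = 7, ‖B‖ = √149 = 12.2066
cos = 81/(√49·√149) = 81/√7301 = 0.948

0.948


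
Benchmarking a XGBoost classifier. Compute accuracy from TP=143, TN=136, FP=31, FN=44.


Accuracy = (TP+TN)/(TP+TN+FP+FN)
= (143+136)/(354)
= 279/354 = 78.81%

78.81%


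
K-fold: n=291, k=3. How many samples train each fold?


Fold size = 291/3 = 97
Training per fold = 291 - 97 = 194

194


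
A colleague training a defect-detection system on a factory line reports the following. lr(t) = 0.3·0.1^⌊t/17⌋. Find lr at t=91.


n_drops = ⌊91/17⌋ = 5
lr = 0.3·0.1^5 = 0.3·0.00001 = 0.000003

0.000003


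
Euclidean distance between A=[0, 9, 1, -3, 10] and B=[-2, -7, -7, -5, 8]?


d = √((0+ 2)² + (9+ 7)² + (1+ 7)² + (-3+ 5)² + (10-8)²)
  = √(4 + 256 + 64 + 4 + 4)
  = √332 = 18.2209

18.2209


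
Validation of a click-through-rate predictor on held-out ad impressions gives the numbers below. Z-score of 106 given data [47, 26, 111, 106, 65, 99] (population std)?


μ = 75.6667, σ = 31.9253
z = (106 - 75.6667)/31.9253 = 0.9501

0.9501


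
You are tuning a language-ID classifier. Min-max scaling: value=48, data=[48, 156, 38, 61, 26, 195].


min=26, max=195
(48-26)/(195-26) = 22/169 = 0.1302

0.1302


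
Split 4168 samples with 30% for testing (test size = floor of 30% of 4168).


Test = ⌊4168·30/100⌋ = 1250
Train = 4168 - 1250 = 2918

Train: 2918, Test: 1250


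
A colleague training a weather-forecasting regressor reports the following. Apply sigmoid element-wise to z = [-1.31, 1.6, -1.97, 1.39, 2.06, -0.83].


σ(-1.31) = 1/(1+e^1.31) = 0.2125
σ(1.6) = 1/(1+e^-1.6) = 0.832
σ(-1.97) = 1/(1+e^1.97) = 0.1224
σ(1.39) = 1/(1+e^-1.39) = 0.8006
σ(2.06) = 1/(1+e^-2.06) = 0.887
σ(-0.83) = 1/(1+e^0.83) = 0.3036
result = [0.2125, 0.832, 0.1224, 0.8006, 0.887, 0.3036]

[0.2125, 0.832, 0.1224, 0.8006, 0.887, 0.3036]


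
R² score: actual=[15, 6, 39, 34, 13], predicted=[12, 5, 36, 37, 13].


ȳ = 21.4
SS_res = Σ(y-ŷ)² = 28
SS_tot = Σ(y-ȳ)² = 817.2
R² = 1 - SS_res/SS_tot = 1 - 0.0343 = 0.9657

0.9657


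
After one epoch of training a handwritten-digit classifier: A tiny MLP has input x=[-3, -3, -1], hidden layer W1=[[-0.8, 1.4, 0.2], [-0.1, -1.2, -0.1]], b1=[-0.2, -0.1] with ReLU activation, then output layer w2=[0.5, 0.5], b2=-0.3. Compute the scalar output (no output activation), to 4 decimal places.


z1[0] = (-0.8)·(-3) + (1.4)·(-3) + (0.2)·(-1) - 0.2 = -2.2
z1[1] = (-0.1)·(-3) + (-1.2)·(-3) + (-0.1)·(-1) - 0.1 = 3.9
h = ReLU(z1) = [0.0, 3.9]
output = (0.5)·(0.0) + (0.5)·(3.9) - 0.3 = 1.65

1.65


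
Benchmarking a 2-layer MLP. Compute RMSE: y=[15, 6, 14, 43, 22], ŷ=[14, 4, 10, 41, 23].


MSE = 26/5 = 5.2
RMSE = √(26/5) = 2.2804

2.2804


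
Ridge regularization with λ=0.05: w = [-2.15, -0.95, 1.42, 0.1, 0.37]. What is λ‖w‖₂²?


‖w‖₂² = (-2.15)² + (-0.95)² + (1.42)² + (0.1)² + (0.37)²
     = 4.6225 + 0.9025 + 2.0164 + 0.01 + 0.1369
     = 7.6883
λ·‖w‖₂² = 0.05·7.6883 = 0.384415

0.384415


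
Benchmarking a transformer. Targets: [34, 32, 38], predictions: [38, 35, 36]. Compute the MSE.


Squared errors: (34-38)²=16, (32-35)²=9, (38-36)²=4
Sum = 29
MSE = 29/3 = 29/3

29/3


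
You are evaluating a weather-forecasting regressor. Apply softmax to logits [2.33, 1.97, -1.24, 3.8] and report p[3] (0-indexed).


Exponentials: e^2.33=10.2779, e^1.97=7.1707, e^-1.24=0.2894, e^3.8=44.7012
Sum = 62.4392
Softmax = [0.1646, 0.1148, 0.0046, 0.7159]
p[3] = 44.7012/62.4392 = 0.7159

0.7159


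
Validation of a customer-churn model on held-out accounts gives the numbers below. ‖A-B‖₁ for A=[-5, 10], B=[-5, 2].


d = |-5+ 5| + |10-2|
  = 0 + 8
  = 8

8


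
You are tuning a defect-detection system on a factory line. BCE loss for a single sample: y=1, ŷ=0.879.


BCE = -[y·ln(p) + (1-y)·ln(1-p)]
= -1·ln(0.879) - 0
= -ln(0.879) = 0.129

0.129


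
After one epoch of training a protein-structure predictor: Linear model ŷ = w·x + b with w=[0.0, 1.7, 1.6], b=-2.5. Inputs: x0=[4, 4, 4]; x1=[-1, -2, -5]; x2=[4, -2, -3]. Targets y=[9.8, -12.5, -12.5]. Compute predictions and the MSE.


ŷ0 = (0.0)·(4) + (1.7)·(4) + (1.6)·(4) - 2.5 = 10.7
ŷ1 = (0.0)·(-1) + (1.7)·(-2) + (1.6)·(-5) - 2.5 = -13.9
ŷ2 = (0.0)·(4) + (1.7)·(-2) + (1.6)·(-3) - 2.5 = -10.7
errors² = [0.81, 1.96, 3.24]
MSE = 6.0100/3 = 2.0033

2.0033


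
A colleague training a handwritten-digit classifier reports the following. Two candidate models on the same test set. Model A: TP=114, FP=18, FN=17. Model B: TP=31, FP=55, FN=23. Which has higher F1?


Model A: P=114/132=0.8636, R=114/131=0.8702, F1=2PR/(P+R)=2TP/(2TP+FP+FN)=228/263=0.8669
Model B: P=31/86=0.3605, R=31/54=0.5741, F1=2PR/(P+R)=2TP/(2TP+FP+FN)=62/140=0.4429
0.8669 > 0.4429 → Model A

Model A


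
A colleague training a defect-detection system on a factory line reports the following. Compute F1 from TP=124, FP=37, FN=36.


Precision = 124/161 = 0.7702
Recall = 124/160 = 0.775
F1 = 2·P·R/(P+R) = 2·TP/(2·TP+FP+FN) = 248/(248+37+36) = 248/321 = 0.7726

0.7726


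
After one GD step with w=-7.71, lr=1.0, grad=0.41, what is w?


w_new = w - α·∇
= -7.71 - 1.0·0.41
= -7.71 - 0.41
= -8.12

-8.12


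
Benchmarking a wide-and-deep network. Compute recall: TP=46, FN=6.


Recall = TP/(TP+FN)
= 46/(46+6)
= 46/52 = 88.46%

88.46%


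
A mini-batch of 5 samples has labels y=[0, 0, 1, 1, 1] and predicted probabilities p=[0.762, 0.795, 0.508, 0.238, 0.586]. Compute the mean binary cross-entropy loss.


L[0] = -ln(1-0.762) = -ln(0.238) = 1.4355
L[1] = -ln(1-0.795) = -ln(0.205) = 1.5847
L[2] = -ln(0.508) = 0.6773
L[3] = -ln(0.238) = 1.4355
L[4] = -ln(0.586) = 0.5344
mean = (1.4355 + 1.5847 + 0.6773 + 1.4355 + 0.5344)/5 = 1.1335

1.1335


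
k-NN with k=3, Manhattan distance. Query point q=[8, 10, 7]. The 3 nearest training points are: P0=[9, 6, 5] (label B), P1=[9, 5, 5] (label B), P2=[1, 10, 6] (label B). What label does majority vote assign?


d(q,P0) = 7  (label B)
d(q,P1) = 8  (label B)
d(q,P2) = 8  (label B)
Votes: A=0, B=3
Majority → B

B


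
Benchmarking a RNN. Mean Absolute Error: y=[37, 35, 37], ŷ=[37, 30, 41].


Absolute errors: |37-37|=0, |35-30|=5, |37-41|=4
Sum = 9
MAE = 9/3 = 3

3


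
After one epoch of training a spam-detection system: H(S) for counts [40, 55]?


Probabilities: [40/95, 55/95] ≈ [0.4211, 0.5789]
H = -((40/95)·log₂(40/95) + (55/95)·log₂(55/95))
  = 0.9819 bits

0.9819 bits


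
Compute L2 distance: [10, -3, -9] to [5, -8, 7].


d = √((10-5)² + (-3+ 8)² + (-9-7)²)
  = √(25 + 25 + 256)
  = √306 = 17.4929

17.4929


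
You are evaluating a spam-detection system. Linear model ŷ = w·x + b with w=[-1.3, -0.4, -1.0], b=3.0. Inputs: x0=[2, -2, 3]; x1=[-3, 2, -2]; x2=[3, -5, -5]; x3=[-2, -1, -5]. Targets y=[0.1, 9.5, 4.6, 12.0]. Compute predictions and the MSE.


ŷ0 = (-1.3)·(2) + (-0.4)·(-2) + (-1.0)·(3) + 3.0 = -1.8
ŷ1 = (-1.3)·(-3) + (-0.4)·(2) + (-1.0)·(-2) + 3.0 = 8.1
ŷ2 = (-1.3)·(3) + (-0.4)·(-5) + (-1.0)·(-5) + 3.0 = 6.1
ŷ3 = (-1.3)·(-2) + (-0.4)·(-1) + (-1.0)·(-5) + 3.0 = 11.0
errors² = [3.61, 1.96, 2.25, 1.0]
MSE = 8.8200/4 = 2.205

2.205


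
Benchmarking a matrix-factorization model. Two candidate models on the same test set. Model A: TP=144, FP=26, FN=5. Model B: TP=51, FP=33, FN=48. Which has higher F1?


Model A: P=144/170=0.8471, R=144/149=0.9664, F1=2PR/(P+R)=2TP/(2TP+FP+FN)=288/319=0.9028
Model B: P=51/84=0.6071, R=51/99=0.5152, F1=2PR/(P+R)=2TP/(2TP+FP+FN)=102/183=0.5574
0.9028 > 0.5574 → Model A

Model A
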